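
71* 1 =71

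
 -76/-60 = 1 + 4/15 = 1.27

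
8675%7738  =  937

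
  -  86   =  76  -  162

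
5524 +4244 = 9768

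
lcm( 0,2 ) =0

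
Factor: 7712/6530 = 2^4*5^( - 1 ) * 241^1 * 653^( - 1) = 3856/3265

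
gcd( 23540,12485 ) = 55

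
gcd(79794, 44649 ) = 99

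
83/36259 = 83/36259= 0.00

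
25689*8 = 205512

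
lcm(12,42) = 84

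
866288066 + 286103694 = 1152391760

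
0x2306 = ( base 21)k6k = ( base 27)C82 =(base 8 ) 21406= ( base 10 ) 8966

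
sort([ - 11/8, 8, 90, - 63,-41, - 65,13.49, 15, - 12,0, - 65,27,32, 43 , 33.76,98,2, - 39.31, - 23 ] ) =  [ -65, -65, - 63,  -  41 , - 39.31, - 23,  -  12, - 11/8,0,2,8,13.49,15,27, 32,33.76, 43,  90,98]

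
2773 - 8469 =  - 5696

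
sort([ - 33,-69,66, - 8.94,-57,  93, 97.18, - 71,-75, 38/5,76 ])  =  [-75,-71,-69, - 57 , - 33,-8.94 , 38/5,66, 76, 93, 97.18 ]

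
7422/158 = 3711/79 = 46.97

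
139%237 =139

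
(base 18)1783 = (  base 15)269C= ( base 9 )12273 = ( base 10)8247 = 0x2037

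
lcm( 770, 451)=31570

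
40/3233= 40/3233 =0.01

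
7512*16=120192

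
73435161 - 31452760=41982401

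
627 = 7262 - 6635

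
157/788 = 157/788 = 0.20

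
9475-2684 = 6791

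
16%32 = 16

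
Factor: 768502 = 2^1 * 7^1 * 17^1*3229^1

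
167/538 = 167/538 = 0.31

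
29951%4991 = 5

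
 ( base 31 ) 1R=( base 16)3a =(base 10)58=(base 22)2E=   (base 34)1o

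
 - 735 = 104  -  839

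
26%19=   7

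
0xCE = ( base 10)206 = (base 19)ag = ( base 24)8E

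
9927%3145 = 492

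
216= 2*108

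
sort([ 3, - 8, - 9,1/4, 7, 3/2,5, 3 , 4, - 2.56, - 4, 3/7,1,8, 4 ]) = [-9 , - 8, - 4,-2.56,1/4 , 3/7,1, 3/2, 3  ,  3,  4, 4, 5,7, 8]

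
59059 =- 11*( - 5369 )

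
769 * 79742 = 61321598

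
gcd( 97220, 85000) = 20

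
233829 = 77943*3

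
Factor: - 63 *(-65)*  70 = 286650 = 2^1*3^2*5^2*7^2 * 13^1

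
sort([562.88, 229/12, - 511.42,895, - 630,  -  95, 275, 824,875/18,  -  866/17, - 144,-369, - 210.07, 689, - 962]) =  [ - 962, - 630, - 511.42, - 369, - 210.07,- 144 , - 95,-866/17, 229/12, 875/18, 275, 562.88, 689,824,895] 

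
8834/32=276 + 1/16= 276.06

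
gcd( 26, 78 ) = 26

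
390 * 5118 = 1996020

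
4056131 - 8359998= - 4303867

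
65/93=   65/93 = 0.70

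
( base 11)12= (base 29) D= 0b1101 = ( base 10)13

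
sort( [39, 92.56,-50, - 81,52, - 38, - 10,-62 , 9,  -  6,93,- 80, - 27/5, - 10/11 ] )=[ - 81, - 80, - 62, - 50, - 38, - 10, - 6 , - 27/5,-10/11 , 9,39,52,92.56,93 ] 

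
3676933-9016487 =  - 5339554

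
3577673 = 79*45287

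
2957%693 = 185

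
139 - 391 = - 252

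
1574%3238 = 1574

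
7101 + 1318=8419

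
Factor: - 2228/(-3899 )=2^2 * 7^( - 1) = 4/7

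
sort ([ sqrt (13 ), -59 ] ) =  [- 59,sqrt ( 13) ] 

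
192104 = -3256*(-59)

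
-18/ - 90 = 1/5 = 0.20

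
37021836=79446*466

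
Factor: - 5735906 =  - 2^1*11^1*260723^1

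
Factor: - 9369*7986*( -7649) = 2^1 * 3^4*11^3* 347^1*7649^1 = 572304559266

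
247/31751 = 247/31751= 0.01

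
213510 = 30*7117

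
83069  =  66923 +16146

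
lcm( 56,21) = 168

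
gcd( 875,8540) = 35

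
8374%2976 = 2422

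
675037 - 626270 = 48767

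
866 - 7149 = -6283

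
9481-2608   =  6873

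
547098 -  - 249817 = 796915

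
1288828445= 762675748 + 526152697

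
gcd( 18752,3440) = 16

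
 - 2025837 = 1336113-3361950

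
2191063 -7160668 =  - 4969605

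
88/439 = 88/439= 0.20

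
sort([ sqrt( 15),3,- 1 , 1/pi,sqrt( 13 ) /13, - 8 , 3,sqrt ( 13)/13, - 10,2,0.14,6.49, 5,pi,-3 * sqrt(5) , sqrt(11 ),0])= [ - 10,-8, - 3*sqrt(5 ), - 1,0,0.14,sqrt( 13 ) /13, sqrt(13)/13, 1/pi,2,3, 3,pi,sqrt( 11), sqrt(15 ), 5,6.49]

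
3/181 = 3/181 = 0.02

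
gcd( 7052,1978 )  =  86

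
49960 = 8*6245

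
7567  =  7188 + 379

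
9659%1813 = 594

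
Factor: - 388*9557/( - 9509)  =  2^2*19^1* 37^( - 1)*97^1*257^( - 1 )*503^1=3708116/9509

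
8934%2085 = 594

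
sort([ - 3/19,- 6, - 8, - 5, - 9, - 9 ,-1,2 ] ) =[ - 9 , - 9, - 8, - 6,-5, - 1 ,- 3/19, 2]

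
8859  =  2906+5953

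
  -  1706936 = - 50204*34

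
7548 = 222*34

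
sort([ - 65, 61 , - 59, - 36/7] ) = [ - 65, - 59, - 36/7 , 61] 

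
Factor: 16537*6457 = 106779409 = 11^1*23^1*587^1  *719^1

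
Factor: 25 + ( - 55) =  - 2^1*3^1*5^1 = - 30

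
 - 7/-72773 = 7/72773 = 0.00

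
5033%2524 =2509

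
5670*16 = 90720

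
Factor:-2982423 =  - 3^1*994141^1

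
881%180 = 161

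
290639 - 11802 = 278837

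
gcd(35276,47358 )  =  2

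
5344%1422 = 1078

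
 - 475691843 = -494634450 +18942607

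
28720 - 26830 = 1890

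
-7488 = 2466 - 9954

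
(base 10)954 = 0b1110111010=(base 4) 32322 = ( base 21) 239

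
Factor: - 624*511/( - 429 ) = 2^4*7^1*11^ ( - 1)*73^1  =  8176/11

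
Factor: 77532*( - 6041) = - 2^2*3^1*7^2*13^1*71^1*863^1 = - 468370812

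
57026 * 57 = 3250482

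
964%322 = 320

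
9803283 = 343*28581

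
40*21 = 840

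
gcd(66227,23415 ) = 7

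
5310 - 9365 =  - 4055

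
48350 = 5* 9670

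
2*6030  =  12060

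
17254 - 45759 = -28505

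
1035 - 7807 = - 6772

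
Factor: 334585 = 5^1  *61^1*1097^1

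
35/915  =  7/183=0.04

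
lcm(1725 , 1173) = 29325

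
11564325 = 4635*2495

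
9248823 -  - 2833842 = 12082665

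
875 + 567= 1442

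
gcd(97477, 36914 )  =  1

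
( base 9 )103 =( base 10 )84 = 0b1010100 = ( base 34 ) 2G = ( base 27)33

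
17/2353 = 17/2353 = 0.01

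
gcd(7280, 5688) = 8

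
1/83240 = 1/83240   =  0.00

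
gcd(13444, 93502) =2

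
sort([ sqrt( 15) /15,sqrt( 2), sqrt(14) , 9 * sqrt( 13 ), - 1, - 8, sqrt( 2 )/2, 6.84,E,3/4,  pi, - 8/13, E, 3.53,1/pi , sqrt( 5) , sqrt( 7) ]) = [-8, -1, - 8/13, sqrt(15)/15,1/pi, sqrt(2 )/2,3/4,sqrt( 2),sqrt(5 ),sqrt(7 ),E,E,pi, 3.53,sqrt ( 14),6.84,9 * sqrt(13 ) ]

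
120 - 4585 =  - 4465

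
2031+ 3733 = 5764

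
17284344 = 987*17512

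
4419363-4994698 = -575335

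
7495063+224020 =7719083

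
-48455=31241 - 79696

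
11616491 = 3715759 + 7900732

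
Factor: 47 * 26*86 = 2^2*13^1*43^1*47^1 = 105092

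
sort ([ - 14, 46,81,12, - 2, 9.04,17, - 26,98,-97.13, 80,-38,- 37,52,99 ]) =[-97.13, - 38, - 37, - 26,-14,- 2,9.04 , 12,17, 46, 52, 80,81,98,99] 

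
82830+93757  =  176587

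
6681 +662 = 7343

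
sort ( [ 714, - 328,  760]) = [  -  328,714, 760 ] 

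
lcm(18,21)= 126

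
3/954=1/318 = 0.00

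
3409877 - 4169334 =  - 759457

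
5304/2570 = 2652/1285 = 2.06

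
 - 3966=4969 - 8935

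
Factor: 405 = 3^4*5^1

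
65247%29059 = 7129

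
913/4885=913/4885 =0.19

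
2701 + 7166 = 9867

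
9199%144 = 127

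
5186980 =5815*892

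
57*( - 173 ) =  - 9861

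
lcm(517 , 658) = 7238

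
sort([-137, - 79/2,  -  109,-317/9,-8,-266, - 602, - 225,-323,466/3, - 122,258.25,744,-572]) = [ - 602, - 572, -323, - 266, - 225, - 137, - 122,- 109,-79/2, - 317/9,-8 , 466/3 , 258.25,744 ] 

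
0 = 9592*0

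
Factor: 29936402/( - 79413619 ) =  - 2^1*139^( - 1 )*571321^( - 1)*14968201^1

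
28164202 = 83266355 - 55102153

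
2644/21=2644/21 = 125.90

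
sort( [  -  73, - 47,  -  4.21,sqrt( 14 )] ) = [ - 73,-47,  -  4.21 , sqrt( 14) ]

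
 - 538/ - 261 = 2 + 16/261 = 2.06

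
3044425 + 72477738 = 75522163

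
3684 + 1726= 5410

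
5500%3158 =2342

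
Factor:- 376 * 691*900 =  -  2^5*3^2*5^2*47^1*691^1= -233834400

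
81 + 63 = 144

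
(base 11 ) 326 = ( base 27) ed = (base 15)1b1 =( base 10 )391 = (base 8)607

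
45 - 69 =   -  24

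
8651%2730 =461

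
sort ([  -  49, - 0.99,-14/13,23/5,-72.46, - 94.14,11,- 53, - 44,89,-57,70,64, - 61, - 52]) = [ - 94.14, - 72.46, - 61, - 57, - 53, - 52, - 49, - 44, - 14/13,  -  0.99,23/5,11, 64,  70,89 ]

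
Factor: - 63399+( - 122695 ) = -2^1 * 93047^1 = - 186094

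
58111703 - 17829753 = 40281950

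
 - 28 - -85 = 57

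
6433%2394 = 1645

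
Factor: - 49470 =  - 2^1*3^1*5^1*17^1*97^1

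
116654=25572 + 91082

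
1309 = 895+414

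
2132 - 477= 1655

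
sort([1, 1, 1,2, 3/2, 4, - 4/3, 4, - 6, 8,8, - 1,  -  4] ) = [ - 6,-4, - 4/3,  -  1, 1,1,1,  3/2, 2,  4,4, 8,8]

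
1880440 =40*47011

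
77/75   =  77/75 = 1.03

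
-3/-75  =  1/25= 0.04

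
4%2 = 0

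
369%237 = 132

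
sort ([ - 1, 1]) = [-1 , 1 ] 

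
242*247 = 59774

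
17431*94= 1638514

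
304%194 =110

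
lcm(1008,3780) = 15120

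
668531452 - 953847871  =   - 285316419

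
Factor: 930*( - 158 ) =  - 2^2 * 3^1*5^1*31^1*79^1 = -146940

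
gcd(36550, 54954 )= 86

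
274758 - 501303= -226545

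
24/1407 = 8/469 = 0.02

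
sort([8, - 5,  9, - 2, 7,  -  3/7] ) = [ - 5, - 2, - 3/7,  7,8 , 9]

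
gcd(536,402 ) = 134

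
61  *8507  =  518927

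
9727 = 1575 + 8152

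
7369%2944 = 1481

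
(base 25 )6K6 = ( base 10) 4256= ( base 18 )D28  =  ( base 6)31412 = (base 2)1000010100000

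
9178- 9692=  - 514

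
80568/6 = 13428 = 13428.00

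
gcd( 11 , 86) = 1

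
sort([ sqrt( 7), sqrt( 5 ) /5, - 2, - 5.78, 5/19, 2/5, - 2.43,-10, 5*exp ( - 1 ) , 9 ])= [ - 10, - 5.78,- 2.43, - 2,5/19,  2/5, sqrt(5) /5,5*exp(-1 ),sqrt( 7 ), 9]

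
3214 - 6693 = -3479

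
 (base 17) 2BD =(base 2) 1100001010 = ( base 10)778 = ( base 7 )2161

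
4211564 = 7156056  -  2944492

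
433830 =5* 86766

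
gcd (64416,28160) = 352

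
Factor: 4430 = 2^1 * 5^1 * 443^1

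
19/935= 19/935  =  0.02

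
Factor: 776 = 2^3 * 97^1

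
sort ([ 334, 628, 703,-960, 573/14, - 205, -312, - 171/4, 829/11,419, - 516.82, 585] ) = [ - 960, - 516.82,  -  312 ,  -  205, -171/4, 573/14,  829/11,334, 419 , 585, 628,  703 ]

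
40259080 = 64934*620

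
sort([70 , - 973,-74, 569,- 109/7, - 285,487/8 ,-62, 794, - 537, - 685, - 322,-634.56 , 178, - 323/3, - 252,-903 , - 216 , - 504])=[-973 ,  -  903, - 685, - 634.56  , - 537 , - 504,  -  322, - 285, - 252,-216 ,-323/3, - 74, - 62 , -109/7 , 487/8 , 70,178,  569 , 794 ] 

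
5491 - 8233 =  - 2742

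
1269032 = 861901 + 407131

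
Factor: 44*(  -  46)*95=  -2^3*5^1*11^1*19^1*23^1 = -192280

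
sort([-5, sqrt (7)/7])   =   [ - 5,sqrt( 7)/7]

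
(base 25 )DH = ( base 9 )420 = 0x156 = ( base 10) 342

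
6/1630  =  3/815 = 0.00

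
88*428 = 37664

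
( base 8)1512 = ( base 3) 1011012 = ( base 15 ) 3B2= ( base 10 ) 842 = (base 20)222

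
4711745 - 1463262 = 3248483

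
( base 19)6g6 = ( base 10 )2476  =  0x9ac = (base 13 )1186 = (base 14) c8c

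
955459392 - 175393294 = 780066098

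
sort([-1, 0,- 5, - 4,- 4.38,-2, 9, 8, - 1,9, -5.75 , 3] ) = [ - 5.75, - 5, - 4.38,-4,-2, - 1,  -  1, 0,3, 8 , 9,9] 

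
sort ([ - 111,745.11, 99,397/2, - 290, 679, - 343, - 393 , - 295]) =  [ - 393, - 343, - 295,-290, - 111, 99  ,  397/2, 679,  745.11 ]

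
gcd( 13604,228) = 76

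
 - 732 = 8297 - 9029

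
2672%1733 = 939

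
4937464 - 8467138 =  -3529674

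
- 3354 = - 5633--2279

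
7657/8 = 7657/8 = 957.12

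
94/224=47/112 = 0.42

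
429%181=67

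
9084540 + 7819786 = 16904326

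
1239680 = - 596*(-2080)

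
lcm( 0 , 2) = 0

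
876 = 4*219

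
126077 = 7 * 18011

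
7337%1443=122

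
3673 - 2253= 1420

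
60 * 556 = 33360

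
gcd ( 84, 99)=3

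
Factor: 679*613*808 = 2^3*7^1*97^1 *101^1*613^1 =336311416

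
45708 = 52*879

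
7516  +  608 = 8124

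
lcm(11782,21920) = 942560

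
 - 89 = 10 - 99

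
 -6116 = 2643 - 8759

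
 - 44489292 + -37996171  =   - 82485463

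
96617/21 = 4600 + 17/21 = 4600.81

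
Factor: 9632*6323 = 60903136 = 2^5 * 7^1 *43^1*6323^1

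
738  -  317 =421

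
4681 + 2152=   6833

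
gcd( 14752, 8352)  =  32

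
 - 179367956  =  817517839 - 996885795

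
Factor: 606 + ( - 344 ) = 262 = 2^1*131^1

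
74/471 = 74/471 = 0.16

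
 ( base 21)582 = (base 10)2375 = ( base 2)100101000111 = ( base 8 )4507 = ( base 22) 4JL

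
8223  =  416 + 7807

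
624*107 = 66768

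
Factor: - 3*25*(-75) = 3^2*5^4 = 5625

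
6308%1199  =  313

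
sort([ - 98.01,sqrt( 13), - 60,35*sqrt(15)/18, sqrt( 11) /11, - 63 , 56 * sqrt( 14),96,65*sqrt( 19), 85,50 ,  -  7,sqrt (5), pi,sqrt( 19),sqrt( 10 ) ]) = [-98.01, - 63, - 60, - 7,sqrt ( 11) /11,sqrt ( 5),pi,sqrt ( 10 ), sqrt( 13),sqrt( 19 ),35*sqrt(15 )/18,50,85,96,56 * sqrt(14), 65*sqrt( 19 ) ]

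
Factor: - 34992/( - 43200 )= 2^( - 2)*3^4 * 5^ ( - 2)  =  81/100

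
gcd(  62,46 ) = 2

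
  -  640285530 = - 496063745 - 144221785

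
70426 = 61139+9287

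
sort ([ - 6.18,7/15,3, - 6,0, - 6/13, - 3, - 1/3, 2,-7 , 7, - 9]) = [  -  9, - 7 , - 6.18, - 6, - 3,-6/13, - 1/3, 0,7/15,2,3,7 ]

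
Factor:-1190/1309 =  - 10/11 = - 2^1 * 5^1* 11^ ( -1)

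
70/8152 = 35/4076 = 0.01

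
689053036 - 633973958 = 55079078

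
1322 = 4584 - 3262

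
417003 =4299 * 97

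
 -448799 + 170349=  - 278450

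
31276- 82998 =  - 51722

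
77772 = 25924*3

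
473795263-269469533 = 204325730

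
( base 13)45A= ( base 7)2122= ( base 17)2a3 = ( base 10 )751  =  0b1011101111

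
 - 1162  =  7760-8922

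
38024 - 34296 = 3728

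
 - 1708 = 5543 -7251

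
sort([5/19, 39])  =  [ 5/19 , 39 ] 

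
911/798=911/798 =1.14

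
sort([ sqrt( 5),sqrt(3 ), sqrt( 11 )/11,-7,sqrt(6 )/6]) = [-7, sqrt( 11 )/11, sqrt( 6)/6, sqrt( 3 ), sqrt(5)] 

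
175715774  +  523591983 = 699307757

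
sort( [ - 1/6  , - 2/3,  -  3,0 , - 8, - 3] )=[ -8 , - 3,  -  3, - 2/3, - 1/6,0 ]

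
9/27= 1/3 = 0.33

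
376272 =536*702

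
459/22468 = 459/22468 = 0.02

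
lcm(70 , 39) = 2730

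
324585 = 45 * 7213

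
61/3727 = 61/3727 = 0.02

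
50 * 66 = 3300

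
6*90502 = 543012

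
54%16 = 6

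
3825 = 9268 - 5443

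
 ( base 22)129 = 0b1000011001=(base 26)KH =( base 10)537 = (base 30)hr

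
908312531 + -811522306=96790225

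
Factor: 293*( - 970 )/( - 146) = 5^1*73^(  -  1 ) * 97^1*293^1 = 142105/73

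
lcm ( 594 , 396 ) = 1188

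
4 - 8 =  - 4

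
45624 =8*5703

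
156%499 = 156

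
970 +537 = 1507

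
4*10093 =40372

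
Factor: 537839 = 211^1*2549^1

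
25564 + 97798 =123362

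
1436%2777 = 1436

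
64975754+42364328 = 107340082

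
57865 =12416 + 45449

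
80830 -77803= 3027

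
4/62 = 2/31  =  0.06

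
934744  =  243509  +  691235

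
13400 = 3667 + 9733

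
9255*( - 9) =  - 83295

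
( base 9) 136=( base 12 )96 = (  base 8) 162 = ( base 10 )114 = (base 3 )11020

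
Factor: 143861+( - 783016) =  - 639155 = - 5^1*11^1 * 11621^1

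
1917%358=127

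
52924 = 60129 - 7205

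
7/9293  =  7/9293= 0.00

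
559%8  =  7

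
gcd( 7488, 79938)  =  18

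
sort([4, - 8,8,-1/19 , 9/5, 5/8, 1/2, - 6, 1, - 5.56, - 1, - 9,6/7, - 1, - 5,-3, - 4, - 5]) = [-9, - 8, - 6, - 5.56, - 5, - 5,-4, - 3 , - 1,-1,-1/19,1/2,5/8,6/7, 1,9/5, 4 , 8]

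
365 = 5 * 73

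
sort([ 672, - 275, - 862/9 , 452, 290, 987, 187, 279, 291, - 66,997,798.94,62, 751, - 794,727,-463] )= [ - 794, - 463, - 275,- 862/9, - 66,  62 , 187, 279, 290, 291, 452, 672, 727, 751,  798.94 , 987, 997] 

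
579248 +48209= 627457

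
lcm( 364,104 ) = 728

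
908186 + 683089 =1591275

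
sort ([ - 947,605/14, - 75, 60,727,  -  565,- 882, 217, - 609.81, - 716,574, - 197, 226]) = [ - 947,  -  882, - 716, - 609.81, - 565, - 197, - 75,605/14 , 60 , 217, 226,574, 727 ] 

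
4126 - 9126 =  - 5000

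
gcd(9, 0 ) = 9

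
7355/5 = 1471= 1471.00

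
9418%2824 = 946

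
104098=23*4526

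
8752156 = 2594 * 3374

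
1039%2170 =1039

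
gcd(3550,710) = 710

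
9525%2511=1992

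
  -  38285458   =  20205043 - 58490501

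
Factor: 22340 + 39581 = 61921= 19^1 * 3259^1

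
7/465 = 7/465  =  0.02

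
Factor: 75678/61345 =2^1 *3^1*5^( - 1 )*12269^(- 1) * 12613^1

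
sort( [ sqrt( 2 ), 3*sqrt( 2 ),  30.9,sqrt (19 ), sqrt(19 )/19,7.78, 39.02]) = [sqrt(19) /19, sqrt( 2 ), 3*sqrt(  2 ),  sqrt(19),7.78, 30.9,39.02]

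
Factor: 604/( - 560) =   -  2^( - 2)*5^( - 1)*7^ (- 1)*151^1 = -151/140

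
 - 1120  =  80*(-14)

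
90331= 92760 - 2429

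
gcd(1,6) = 1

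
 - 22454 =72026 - 94480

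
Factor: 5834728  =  2^3 * 277^1*2633^1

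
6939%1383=24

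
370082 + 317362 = 687444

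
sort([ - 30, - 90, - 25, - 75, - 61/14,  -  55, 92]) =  [ -90,  -  75, - 55, - 30,  -  25,-61/14 , 92] 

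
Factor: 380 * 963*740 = 2^4 * 3^2 *5^2 * 19^1*37^1*107^1 = 270795600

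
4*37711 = 150844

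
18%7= 4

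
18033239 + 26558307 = 44591546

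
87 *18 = 1566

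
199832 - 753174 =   -  553342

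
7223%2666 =1891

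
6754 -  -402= 7156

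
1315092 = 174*7558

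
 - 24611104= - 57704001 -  - 33092897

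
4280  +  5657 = 9937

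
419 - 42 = 377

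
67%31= 5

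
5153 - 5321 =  - 168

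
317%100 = 17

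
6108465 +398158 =6506623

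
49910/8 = 24955/4 = 6238.75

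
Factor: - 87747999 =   -  3^1*17^1*1720549^1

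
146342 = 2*73171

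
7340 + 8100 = 15440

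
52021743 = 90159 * 577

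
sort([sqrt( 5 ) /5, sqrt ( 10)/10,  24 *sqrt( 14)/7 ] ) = [ sqrt(10 )/10, sqrt( 5)/5, 24*sqrt( 14)/7 ]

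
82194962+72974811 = 155169773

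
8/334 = 4/167 = 0.02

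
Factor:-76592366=  -  2^1*5387^1*7109^1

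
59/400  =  59/400= 0.15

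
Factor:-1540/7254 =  - 770/3627  =  - 2^1 * 3^ ( - 2)*5^1*7^1 * 11^1*13^( - 1) * 31^( - 1)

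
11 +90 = 101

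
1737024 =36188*48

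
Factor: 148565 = 5^1*43^1*691^1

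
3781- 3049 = 732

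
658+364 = 1022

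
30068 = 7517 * 4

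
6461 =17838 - 11377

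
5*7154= 35770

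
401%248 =153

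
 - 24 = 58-82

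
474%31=9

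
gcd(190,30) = 10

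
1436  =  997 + 439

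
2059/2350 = 2059/2350 = 0.88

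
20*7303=146060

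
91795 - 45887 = 45908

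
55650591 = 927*60033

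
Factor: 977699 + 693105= 1670804  =  2^2*199^1*2099^1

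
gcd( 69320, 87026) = 2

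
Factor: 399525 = 3^1*5^2*7^1*761^1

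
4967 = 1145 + 3822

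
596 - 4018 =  - 3422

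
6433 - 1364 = 5069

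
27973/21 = 27973/21 = 1332.05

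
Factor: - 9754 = - 2^1*4877^1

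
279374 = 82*3407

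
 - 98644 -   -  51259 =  - 47385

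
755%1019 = 755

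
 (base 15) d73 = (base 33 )2PU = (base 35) 2GN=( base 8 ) 5731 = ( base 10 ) 3033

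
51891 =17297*3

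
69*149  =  10281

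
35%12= 11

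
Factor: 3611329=3611329^1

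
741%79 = 30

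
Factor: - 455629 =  - 457^1 * 997^1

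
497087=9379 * 53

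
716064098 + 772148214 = 1488212312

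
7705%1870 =225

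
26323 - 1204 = 25119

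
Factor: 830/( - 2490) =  - 3^ ( - 1 ) = - 1/3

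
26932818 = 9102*2959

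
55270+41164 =96434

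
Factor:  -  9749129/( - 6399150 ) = 2^(- 1)*3^( - 1 ) * 5^(  -  2 ) * 13^1 * 37^( - 1 )*397^1*1153^( - 1)*1889^1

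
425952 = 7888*54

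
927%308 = 3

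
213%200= 13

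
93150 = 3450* 27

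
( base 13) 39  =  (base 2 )110000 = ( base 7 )66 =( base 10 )48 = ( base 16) 30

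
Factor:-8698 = -2^1*4349^1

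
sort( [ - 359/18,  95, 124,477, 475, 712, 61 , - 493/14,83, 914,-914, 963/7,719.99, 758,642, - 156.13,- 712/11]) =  [ - 914, - 156.13,-712/11, -493/14, - 359/18,61,83, 95, 124 , 963/7,475,477,642, 712, 719.99,  758, 914 ] 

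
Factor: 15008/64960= 2^( - 1) * 5^( - 1 )*29^( - 1)*67^1= 67/290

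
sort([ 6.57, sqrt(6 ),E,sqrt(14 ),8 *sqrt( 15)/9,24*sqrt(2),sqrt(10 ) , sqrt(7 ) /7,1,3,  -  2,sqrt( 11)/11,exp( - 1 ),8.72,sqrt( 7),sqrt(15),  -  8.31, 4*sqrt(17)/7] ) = [ - 8.31 , - 2,sqrt(11 )/11,exp( - 1), sqrt ( 7 )/7,1,4*sqrt(17 )/7,sqrt( 6), sqrt(7),E,3, sqrt( 10 ),8*sqrt(15 ) /9,sqrt ( 14 ),sqrt ( 15),6.57 , 8.72,24*sqrt( 2)] 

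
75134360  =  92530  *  812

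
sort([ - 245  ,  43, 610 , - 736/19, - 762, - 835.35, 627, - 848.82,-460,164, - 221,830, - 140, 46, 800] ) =[-848.82, - 835.35, - 762, - 460,  -  245, - 221 , - 140, - 736/19, 43,  46,164,610,627, 800,830 ]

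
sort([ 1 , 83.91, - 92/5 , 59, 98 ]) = [ - 92/5 , 1,59,83.91,98 ] 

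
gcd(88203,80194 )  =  1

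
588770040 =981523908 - 392753868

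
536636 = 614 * 874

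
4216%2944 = 1272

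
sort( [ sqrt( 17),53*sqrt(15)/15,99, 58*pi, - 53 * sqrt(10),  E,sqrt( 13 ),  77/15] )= [ - 53 * sqrt( 10 ), E, sqrt(13 ), sqrt (17),77/15, 53*sqrt(15 ) /15, 99, 58*pi]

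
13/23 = 13/23  =  0.57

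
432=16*27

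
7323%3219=885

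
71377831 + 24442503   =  95820334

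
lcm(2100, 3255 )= 65100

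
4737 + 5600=10337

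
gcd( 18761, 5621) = 73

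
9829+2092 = 11921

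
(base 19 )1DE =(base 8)1156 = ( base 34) ia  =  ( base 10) 622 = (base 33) is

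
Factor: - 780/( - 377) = 2^2*3^1*5^1*29^(-1 ) =60/29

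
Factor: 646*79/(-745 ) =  - 51034/745 = - 2^1*5^( - 1)*17^1*19^1*79^1*149^ ( -1 )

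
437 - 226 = 211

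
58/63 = 58/63=0.92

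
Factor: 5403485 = 5^1*149^1 *7253^1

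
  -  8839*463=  - 4092457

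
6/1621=6/1621 = 0.00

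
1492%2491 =1492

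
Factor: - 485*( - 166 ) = 80510 = 2^1*5^1*83^1*  97^1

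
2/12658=1/6329 = 0.00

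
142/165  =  142/165 = 0.86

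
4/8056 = 1/2014  =  0.00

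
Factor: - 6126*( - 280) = 2^4 * 3^1*5^1*7^1*1021^1=1715280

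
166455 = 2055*81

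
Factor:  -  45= - 3^2*5^1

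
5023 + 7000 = 12023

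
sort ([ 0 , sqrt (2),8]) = [ 0 , sqrt(2), 8 ] 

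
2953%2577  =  376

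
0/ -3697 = 0/1 = -0.00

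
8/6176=1/772 = 0.00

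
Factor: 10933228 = 2^2*227^1*12041^1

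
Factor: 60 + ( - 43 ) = 17 = 17^1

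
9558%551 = 191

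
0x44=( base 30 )28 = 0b1000100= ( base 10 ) 68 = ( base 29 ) 2a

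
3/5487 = 1/1829 = 0.00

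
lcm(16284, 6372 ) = 146556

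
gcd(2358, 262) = 262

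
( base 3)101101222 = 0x1da2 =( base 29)90h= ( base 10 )7586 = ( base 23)e7j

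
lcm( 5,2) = 10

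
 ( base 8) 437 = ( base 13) 191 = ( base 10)287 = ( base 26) B1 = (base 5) 2122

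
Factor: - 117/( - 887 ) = 3^2  *  13^1*887^( - 1 )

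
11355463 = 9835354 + 1520109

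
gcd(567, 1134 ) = 567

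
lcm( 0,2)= 0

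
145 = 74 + 71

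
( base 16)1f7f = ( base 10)8063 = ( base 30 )8SN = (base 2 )1111101111111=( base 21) i5k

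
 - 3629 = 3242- 6871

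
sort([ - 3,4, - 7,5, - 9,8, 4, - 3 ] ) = [- 9, - 7,- 3, - 3,4, 4,5, 8 ] 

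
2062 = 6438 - 4376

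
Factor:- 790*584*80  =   - 2^8*5^2*73^1*79^1 = -36908800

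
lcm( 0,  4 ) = 0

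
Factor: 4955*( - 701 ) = - 5^1*701^1*991^1 = -3473455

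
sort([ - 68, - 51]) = [ - 68, -51 ]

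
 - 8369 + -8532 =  - 16901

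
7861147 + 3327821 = 11188968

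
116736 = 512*228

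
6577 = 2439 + 4138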